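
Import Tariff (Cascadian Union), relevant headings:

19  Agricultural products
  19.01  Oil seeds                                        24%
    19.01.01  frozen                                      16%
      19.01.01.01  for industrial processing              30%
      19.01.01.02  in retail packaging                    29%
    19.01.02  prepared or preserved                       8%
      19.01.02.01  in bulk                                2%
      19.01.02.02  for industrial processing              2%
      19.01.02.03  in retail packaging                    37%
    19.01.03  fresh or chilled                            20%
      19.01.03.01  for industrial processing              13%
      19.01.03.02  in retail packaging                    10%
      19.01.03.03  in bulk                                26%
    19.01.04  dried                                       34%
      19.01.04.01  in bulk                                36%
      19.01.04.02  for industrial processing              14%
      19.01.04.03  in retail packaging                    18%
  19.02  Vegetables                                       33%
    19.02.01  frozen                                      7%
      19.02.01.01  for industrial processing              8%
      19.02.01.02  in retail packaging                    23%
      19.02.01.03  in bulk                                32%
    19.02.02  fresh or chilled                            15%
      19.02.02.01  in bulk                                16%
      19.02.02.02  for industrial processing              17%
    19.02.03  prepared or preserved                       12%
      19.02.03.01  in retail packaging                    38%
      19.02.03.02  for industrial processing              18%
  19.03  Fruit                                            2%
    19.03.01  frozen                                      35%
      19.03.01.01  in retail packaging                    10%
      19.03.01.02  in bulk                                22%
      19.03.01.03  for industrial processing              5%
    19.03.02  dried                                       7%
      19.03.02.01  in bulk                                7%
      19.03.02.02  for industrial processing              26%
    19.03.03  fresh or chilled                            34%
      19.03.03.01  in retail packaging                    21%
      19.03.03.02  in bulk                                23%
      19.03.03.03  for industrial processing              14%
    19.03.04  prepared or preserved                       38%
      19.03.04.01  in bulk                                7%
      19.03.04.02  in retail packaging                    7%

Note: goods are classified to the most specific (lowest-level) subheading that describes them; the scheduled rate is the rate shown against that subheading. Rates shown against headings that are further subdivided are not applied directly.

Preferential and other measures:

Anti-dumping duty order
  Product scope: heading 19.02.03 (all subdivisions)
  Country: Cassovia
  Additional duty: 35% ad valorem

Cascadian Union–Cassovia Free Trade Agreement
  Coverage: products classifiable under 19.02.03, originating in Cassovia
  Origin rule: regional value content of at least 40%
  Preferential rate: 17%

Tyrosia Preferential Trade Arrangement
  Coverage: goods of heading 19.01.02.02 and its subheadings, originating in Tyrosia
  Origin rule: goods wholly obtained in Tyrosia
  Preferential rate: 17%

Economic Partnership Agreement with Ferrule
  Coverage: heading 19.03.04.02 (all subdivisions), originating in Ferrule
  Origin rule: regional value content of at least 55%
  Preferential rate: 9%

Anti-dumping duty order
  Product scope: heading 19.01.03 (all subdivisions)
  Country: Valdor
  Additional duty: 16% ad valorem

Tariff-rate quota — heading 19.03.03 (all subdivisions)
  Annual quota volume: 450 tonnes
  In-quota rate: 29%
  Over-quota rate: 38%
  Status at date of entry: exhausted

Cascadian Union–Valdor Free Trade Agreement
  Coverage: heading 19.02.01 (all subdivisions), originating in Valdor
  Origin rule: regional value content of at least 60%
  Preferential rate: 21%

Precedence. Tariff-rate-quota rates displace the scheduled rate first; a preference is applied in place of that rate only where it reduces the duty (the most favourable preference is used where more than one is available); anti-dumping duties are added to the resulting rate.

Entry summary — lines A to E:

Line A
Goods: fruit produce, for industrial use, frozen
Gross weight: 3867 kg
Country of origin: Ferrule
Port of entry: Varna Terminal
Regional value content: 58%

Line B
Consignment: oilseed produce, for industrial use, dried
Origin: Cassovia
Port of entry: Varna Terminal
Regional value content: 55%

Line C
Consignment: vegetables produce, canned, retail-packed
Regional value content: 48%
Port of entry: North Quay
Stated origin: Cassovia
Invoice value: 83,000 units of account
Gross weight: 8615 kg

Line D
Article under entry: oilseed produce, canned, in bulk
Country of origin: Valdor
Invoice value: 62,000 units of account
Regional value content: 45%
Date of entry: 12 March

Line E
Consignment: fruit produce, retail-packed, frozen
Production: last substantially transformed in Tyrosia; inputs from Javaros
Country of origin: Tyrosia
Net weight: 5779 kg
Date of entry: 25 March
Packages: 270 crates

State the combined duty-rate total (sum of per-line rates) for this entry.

Line A: fruit → 19.03; frozen → 19.03.01; for industrial use → 19.03.01.03. Scheduled 5%. Ferrule agreement on 19.03.04.02: 19.03.01.03 not covered. → 5%.
Line B: oilseed → 19.01; dried → 19.01.04; for industrial use → 19.01.04.02. Scheduled 14%. Cassovia agreement on 19.02.03: 19.01.04.02 not covered. → 14%.
Line C: vegetables → 19.02; canned → 19.02.03; retail-packed → 19.02.03.01. Scheduled 38%. Cassovia agreement on 19.02.03: RVC ≥ 40% → 17% available; preferential 17%; anti-dumping (Cassovia, 19.02.03): +35%; total 17% + 35% = 52%. → 52%.
Line D: oilseed → 19.01; canned → 19.01.02; in bulk → 19.01.02.01. Scheduled 2%. Valdor agreement on 19.02.01: 19.01.02.01 not covered. → 2%.
Line E: fruit → 19.03; frozen → 19.03.01; retail-packed → 19.03.01.01. Scheduled 10%. Tyrosia agreement on 19.01.02.02: 19.03.01.01 not covered. → 10%.
Sum: 5% + 14% + 52% + 2% + 10% = 83%.

83%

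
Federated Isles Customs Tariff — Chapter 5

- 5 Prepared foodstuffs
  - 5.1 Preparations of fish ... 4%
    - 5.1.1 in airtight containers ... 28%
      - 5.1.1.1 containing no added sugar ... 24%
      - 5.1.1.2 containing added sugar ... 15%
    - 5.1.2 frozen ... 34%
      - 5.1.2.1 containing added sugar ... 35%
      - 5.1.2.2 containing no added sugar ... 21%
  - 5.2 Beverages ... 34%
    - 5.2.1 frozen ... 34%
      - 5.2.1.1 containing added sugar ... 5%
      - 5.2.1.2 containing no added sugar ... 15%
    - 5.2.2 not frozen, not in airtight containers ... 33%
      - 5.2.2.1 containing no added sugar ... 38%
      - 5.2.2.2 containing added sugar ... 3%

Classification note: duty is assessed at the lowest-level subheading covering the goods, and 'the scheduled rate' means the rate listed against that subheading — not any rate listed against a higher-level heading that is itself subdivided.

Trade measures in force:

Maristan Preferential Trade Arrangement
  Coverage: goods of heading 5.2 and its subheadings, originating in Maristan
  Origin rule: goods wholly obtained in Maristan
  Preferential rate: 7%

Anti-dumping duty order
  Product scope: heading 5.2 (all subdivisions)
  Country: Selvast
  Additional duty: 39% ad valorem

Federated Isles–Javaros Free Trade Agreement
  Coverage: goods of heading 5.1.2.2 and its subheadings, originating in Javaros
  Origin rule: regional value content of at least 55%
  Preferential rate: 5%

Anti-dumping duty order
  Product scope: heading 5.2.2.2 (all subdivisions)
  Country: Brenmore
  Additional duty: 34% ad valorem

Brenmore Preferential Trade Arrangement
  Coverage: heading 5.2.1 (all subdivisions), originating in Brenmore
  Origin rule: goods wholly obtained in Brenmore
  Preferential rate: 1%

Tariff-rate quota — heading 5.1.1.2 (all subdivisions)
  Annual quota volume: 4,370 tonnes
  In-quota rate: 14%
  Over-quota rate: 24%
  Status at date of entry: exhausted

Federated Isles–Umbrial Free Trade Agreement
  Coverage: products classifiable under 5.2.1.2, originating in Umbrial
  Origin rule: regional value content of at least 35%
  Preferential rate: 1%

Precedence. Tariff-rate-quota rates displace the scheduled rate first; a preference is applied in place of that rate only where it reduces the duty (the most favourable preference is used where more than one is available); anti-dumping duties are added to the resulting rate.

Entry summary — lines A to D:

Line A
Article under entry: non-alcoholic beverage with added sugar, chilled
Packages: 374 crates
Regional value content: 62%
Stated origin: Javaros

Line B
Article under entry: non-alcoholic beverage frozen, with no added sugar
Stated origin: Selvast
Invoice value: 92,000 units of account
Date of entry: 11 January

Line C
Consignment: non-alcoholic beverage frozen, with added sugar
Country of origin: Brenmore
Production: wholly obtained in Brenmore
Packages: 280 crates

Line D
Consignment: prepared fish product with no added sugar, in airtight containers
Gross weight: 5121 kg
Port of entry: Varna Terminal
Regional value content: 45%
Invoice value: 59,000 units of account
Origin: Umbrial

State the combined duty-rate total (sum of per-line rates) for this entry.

Line A: non-alcoholic beverage → 5.2; chilled → 5.2.2; with added sugar → 5.2.2.2. Scheduled 3%. Javaros agreement on 5.1.2.2: 5.2.2.2 not covered. → 3%.
Line B: non-alcoholic beverage → 5.2; frozen → 5.2.1; with no added sugar → 5.2.1.2. Scheduled 15%. anti-dumping (Selvast, 5.2): +39%; total 15% + 39% = 54%. → 54%.
Line C: non-alcoholic beverage → 5.2; frozen → 5.2.1; with added sugar → 5.2.1.1. Scheduled 5%. Brenmore agreement on 5.2.1: wholly obtained → 1% available; preferential 1%. → 1%.
Line D: prepared fish product → 5.1; in airtight containers → 5.1.1; with no added sugar → 5.1.1.1. Scheduled 24%. Umbrial agreement on 5.2.1.2: 5.1.1.1 not covered. → 24%.
Sum: 3% + 54% + 1% + 24% = 82%.

82%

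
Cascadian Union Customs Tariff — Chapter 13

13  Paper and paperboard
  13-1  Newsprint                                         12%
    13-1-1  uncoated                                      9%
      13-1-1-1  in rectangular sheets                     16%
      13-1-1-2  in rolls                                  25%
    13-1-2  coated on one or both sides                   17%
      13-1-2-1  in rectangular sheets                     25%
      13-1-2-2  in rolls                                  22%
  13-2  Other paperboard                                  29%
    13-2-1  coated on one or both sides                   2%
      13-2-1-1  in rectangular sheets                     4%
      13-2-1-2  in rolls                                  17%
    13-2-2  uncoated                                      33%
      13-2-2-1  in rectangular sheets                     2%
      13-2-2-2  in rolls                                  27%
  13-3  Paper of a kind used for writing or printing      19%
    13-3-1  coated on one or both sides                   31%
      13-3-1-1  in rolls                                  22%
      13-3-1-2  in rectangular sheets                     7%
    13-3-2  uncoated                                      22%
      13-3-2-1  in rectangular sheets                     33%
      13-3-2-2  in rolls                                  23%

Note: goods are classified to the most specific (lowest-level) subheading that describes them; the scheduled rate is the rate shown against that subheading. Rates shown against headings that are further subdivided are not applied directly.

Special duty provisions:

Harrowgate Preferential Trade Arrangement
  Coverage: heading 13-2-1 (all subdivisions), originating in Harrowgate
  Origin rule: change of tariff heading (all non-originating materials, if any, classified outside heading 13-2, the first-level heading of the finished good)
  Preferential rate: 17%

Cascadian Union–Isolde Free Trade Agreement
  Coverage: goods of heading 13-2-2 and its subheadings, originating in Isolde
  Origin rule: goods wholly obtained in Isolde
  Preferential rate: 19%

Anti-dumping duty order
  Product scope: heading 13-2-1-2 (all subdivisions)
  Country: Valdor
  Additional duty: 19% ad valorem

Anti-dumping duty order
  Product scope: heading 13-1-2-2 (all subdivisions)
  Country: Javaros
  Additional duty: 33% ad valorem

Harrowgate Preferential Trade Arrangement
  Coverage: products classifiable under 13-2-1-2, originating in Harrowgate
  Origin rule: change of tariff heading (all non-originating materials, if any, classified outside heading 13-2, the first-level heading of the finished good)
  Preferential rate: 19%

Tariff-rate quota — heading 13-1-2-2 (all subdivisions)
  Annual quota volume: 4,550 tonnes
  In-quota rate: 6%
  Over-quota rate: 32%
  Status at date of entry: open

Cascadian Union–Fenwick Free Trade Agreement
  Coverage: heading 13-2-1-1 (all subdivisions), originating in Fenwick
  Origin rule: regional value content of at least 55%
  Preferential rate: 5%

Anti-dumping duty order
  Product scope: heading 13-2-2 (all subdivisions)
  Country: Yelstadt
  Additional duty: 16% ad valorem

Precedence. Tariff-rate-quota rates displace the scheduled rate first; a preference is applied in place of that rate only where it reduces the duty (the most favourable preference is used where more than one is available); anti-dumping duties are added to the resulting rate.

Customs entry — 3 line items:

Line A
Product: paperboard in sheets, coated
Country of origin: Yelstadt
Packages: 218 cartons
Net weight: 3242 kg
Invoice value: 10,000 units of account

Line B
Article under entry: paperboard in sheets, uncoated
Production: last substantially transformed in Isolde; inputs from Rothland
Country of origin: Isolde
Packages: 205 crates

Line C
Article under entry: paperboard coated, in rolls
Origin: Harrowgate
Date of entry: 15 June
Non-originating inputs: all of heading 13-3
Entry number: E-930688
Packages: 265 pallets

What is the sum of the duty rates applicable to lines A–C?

23%

Line A: paperboard → 13-2; coated → 13-2-1; in sheets → 13-2-1-1. Scheduled 4%. No special measure applies. → 4%.
Line B: paperboard → 13-2; uncoated → 13-2-2; in sheets → 13-2-2-1. Scheduled 2%. Isolde agreement on 13-2-2: not wholly obtained. → 2%.
Line C: paperboard → 13-2; coated → 13-2-1; in rolls → 13-2-1-2. Scheduled 17%. Harrowgate agreement on 13-2-1: CTH met → 17% available; Harrowgate agreement on 13-2-1-2: CTH met → 19% available; preference 17% not lower than 17% → no reduction. → 17%.
Sum: 4% + 2% + 17% = 23%.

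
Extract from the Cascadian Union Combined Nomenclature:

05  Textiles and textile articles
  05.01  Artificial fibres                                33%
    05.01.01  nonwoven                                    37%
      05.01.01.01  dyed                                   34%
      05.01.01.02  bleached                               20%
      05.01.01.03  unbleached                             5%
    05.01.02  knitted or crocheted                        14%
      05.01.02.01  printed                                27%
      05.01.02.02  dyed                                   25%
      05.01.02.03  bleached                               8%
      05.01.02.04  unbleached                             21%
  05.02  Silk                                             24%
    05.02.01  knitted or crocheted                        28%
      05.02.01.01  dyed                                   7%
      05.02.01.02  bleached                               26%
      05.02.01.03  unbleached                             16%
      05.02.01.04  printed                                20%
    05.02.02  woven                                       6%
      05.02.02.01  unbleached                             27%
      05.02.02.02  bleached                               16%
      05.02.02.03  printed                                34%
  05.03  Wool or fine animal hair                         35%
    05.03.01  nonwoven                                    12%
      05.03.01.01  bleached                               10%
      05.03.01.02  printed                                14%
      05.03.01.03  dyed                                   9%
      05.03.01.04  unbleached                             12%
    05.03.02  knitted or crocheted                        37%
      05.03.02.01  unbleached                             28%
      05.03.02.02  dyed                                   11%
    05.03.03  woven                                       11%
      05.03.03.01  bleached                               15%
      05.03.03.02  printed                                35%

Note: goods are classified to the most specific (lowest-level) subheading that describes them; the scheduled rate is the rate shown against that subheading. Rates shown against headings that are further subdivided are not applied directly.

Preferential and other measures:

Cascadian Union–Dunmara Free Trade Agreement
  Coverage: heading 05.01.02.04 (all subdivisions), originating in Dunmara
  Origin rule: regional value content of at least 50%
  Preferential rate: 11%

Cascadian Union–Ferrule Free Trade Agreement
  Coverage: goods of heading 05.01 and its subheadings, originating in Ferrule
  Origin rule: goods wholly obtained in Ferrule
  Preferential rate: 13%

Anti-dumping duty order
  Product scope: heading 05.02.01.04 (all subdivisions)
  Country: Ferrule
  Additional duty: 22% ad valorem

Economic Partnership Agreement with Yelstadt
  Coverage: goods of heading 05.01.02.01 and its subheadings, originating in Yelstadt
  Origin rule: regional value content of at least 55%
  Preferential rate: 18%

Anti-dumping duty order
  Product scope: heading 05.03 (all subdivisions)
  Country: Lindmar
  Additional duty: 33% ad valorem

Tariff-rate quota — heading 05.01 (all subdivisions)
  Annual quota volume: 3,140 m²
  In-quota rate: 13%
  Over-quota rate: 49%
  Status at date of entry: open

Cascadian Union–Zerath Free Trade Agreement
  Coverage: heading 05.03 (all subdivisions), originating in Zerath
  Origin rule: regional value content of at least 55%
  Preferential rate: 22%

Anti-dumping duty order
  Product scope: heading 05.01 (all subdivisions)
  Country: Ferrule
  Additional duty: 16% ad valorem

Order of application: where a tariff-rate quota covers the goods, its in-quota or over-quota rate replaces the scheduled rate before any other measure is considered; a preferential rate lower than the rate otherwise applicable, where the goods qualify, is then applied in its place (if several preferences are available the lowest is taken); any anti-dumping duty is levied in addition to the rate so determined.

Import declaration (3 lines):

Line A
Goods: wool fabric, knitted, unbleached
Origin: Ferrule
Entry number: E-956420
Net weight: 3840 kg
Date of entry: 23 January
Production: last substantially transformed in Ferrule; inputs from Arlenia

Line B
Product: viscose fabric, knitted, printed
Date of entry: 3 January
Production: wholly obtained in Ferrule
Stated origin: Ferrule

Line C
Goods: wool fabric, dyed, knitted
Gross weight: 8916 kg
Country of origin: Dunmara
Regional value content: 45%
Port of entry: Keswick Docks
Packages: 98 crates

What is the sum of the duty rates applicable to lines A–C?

Line A: wool → 05.03; knitted → 05.03.02; unbleached → 05.03.02.01. Scheduled 28%. Ferrule agreement on 05.01: 05.03.02.01 not covered. → 28%.
Line B: viscose → 05.01; knitted → 05.01.02; printed → 05.01.02.01. Scheduled 27%. quota on 05.01 open → in-quota 13%; Ferrule agreement on 05.01: wholly obtained → 13% available; preference 13% not lower than 13% → no reduction; anti-dumping (Ferrule, 05.01): +16%; total 13% + 16% = 29%. → 29%.
Line C: wool → 05.03; knitted → 05.03.02; dyed → 05.03.02.02. Scheduled 11%. Dunmara agreement on 05.01.02.04: 05.03.02.02 not covered. → 11%.
Sum: 28% + 29% + 11% = 68%.

68%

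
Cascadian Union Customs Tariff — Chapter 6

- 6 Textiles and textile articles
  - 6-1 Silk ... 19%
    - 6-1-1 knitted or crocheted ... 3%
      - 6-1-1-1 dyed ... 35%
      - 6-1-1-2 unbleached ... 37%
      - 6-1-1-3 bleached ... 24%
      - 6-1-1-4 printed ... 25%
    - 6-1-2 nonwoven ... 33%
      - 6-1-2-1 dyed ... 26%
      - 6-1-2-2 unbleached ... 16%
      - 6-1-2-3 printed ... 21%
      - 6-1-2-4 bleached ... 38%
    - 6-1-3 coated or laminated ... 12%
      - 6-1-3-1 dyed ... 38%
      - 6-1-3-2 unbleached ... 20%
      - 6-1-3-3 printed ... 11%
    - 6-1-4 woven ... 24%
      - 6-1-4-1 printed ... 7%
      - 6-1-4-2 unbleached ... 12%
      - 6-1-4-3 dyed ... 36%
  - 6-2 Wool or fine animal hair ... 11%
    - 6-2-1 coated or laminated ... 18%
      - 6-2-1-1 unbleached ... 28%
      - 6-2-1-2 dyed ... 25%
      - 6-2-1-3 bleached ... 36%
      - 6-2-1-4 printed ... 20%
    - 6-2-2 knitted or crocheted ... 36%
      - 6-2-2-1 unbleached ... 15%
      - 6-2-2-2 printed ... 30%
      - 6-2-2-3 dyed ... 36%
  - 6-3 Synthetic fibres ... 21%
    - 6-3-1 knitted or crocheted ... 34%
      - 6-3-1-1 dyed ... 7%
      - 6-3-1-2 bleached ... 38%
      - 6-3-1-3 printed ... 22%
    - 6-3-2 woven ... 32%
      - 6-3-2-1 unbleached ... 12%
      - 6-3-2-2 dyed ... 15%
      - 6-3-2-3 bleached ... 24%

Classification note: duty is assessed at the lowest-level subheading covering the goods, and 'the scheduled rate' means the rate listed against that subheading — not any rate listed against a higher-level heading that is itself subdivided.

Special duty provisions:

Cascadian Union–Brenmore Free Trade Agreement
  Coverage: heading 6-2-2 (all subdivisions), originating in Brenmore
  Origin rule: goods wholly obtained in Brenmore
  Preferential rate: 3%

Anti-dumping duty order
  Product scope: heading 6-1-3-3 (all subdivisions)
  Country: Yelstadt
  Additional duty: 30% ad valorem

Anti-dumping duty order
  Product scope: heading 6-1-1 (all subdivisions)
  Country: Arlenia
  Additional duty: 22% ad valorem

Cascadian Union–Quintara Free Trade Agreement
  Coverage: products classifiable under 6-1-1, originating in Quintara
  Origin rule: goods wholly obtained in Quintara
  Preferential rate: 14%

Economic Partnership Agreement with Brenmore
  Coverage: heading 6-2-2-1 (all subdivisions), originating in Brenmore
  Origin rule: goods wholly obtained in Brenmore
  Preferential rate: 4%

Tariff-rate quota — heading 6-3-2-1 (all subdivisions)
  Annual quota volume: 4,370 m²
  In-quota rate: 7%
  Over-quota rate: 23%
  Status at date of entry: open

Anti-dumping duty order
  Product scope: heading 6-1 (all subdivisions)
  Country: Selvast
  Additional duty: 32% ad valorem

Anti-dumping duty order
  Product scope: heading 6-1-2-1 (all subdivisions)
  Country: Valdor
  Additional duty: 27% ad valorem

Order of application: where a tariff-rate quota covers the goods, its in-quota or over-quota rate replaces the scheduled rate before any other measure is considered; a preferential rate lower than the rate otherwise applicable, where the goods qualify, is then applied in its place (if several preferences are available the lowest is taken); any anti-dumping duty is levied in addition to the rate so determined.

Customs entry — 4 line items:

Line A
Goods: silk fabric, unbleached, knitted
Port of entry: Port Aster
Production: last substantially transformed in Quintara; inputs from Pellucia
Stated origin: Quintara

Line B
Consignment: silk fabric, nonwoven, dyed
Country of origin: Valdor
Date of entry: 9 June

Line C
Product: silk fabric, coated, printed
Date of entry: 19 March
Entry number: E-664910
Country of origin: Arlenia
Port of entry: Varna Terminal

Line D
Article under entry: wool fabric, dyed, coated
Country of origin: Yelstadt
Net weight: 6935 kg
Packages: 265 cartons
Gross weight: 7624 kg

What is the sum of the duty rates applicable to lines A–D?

126%

Line A: silk → 6-1; knitted → 6-1-1; unbleached → 6-1-1-2. Scheduled 37%. Quintara agreement on 6-1-1: not wholly obtained. → 37%.
Line B: silk → 6-1; nonwoven → 6-1-2; dyed → 6-1-2-1. Scheduled 26%. anti-dumping (Valdor, 6-1-2-1): +27%; total 26% + 27% = 53%. → 53%.
Line C: silk → 6-1; coated → 6-1-3; printed → 6-1-3-3. Scheduled 11%. No special measure applies. → 11%.
Line D: wool → 6-2; coated → 6-2-1; dyed → 6-2-1-2. Scheduled 25%. No special measure applies. → 25%.
Sum: 37% + 53% + 11% + 25% = 126%.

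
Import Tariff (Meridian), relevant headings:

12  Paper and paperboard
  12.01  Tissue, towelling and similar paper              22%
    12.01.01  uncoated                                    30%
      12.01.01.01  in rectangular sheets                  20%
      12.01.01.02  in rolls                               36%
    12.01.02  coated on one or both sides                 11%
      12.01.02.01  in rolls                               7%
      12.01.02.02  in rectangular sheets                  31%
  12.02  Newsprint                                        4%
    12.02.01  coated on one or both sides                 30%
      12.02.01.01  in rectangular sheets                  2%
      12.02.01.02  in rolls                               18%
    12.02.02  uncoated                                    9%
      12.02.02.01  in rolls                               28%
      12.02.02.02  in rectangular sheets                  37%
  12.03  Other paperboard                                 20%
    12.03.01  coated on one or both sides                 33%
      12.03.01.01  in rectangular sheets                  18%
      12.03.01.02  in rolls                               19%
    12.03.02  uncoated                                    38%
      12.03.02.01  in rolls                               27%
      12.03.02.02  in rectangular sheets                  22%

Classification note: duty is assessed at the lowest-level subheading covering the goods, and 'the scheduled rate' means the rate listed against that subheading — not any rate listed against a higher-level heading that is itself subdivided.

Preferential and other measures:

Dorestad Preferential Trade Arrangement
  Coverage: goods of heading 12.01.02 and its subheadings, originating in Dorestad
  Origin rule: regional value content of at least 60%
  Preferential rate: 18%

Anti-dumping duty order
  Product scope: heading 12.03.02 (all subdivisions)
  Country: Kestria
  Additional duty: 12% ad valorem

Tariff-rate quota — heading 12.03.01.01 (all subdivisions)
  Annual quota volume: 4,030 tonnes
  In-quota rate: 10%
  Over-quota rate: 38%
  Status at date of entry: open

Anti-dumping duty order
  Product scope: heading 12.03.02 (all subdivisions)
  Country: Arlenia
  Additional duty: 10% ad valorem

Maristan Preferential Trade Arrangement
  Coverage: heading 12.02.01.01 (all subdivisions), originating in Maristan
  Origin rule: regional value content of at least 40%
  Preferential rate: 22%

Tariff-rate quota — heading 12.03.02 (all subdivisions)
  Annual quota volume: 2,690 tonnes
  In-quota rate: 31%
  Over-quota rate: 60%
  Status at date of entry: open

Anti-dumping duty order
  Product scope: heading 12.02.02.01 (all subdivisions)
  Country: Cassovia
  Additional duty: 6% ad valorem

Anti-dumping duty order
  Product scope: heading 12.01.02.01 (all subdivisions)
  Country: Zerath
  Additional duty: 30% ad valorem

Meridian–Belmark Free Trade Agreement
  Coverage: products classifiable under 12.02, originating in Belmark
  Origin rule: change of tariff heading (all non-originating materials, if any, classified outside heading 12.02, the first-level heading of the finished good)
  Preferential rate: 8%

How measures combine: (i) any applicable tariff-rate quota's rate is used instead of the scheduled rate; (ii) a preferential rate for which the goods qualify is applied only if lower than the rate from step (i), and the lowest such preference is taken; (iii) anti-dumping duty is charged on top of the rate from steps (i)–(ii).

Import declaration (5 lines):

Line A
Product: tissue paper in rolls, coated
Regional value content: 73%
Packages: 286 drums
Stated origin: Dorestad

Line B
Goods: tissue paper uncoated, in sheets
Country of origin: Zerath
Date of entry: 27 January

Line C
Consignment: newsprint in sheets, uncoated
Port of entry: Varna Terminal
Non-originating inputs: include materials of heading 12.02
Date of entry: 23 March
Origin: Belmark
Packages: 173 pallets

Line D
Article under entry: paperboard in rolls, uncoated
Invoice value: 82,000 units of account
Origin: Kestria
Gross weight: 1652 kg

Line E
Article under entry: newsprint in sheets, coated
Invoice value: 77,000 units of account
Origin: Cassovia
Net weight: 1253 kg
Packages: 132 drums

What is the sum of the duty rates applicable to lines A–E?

Line A: tissue paper → 12.01; coated → 12.01.02; in rolls → 12.01.02.01. Scheduled 7%. Dorestad agreement on 12.01.02: RVC ≥ 60% → 18% available; preference 18% not lower than 7% → no reduction. → 7%.
Line B: tissue paper → 12.01; uncoated → 12.01.01; in sheets → 12.01.01.01. Scheduled 20%. No special measure applies. → 20%.
Line C: newsprint → 12.02; uncoated → 12.02.02; in sheets → 12.02.02.02. Scheduled 37%. Belmark agreement on 12.02: CTH not met. → 37%.
Line D: paperboard → 12.03; uncoated → 12.03.02; in rolls → 12.03.02.01. Scheduled 27%. quota on 12.03.02 open → in-quota 31%; anti-dumping (Kestria, 12.03.02): +12%; total 31% + 12% = 43%. → 43%.
Line E: newsprint → 12.02; coated → 12.02.01; in sheets → 12.02.01.01. Scheduled 2%. No special measure applies. → 2%.
Sum: 7% + 20% + 37% + 43% + 2% = 109%.

109%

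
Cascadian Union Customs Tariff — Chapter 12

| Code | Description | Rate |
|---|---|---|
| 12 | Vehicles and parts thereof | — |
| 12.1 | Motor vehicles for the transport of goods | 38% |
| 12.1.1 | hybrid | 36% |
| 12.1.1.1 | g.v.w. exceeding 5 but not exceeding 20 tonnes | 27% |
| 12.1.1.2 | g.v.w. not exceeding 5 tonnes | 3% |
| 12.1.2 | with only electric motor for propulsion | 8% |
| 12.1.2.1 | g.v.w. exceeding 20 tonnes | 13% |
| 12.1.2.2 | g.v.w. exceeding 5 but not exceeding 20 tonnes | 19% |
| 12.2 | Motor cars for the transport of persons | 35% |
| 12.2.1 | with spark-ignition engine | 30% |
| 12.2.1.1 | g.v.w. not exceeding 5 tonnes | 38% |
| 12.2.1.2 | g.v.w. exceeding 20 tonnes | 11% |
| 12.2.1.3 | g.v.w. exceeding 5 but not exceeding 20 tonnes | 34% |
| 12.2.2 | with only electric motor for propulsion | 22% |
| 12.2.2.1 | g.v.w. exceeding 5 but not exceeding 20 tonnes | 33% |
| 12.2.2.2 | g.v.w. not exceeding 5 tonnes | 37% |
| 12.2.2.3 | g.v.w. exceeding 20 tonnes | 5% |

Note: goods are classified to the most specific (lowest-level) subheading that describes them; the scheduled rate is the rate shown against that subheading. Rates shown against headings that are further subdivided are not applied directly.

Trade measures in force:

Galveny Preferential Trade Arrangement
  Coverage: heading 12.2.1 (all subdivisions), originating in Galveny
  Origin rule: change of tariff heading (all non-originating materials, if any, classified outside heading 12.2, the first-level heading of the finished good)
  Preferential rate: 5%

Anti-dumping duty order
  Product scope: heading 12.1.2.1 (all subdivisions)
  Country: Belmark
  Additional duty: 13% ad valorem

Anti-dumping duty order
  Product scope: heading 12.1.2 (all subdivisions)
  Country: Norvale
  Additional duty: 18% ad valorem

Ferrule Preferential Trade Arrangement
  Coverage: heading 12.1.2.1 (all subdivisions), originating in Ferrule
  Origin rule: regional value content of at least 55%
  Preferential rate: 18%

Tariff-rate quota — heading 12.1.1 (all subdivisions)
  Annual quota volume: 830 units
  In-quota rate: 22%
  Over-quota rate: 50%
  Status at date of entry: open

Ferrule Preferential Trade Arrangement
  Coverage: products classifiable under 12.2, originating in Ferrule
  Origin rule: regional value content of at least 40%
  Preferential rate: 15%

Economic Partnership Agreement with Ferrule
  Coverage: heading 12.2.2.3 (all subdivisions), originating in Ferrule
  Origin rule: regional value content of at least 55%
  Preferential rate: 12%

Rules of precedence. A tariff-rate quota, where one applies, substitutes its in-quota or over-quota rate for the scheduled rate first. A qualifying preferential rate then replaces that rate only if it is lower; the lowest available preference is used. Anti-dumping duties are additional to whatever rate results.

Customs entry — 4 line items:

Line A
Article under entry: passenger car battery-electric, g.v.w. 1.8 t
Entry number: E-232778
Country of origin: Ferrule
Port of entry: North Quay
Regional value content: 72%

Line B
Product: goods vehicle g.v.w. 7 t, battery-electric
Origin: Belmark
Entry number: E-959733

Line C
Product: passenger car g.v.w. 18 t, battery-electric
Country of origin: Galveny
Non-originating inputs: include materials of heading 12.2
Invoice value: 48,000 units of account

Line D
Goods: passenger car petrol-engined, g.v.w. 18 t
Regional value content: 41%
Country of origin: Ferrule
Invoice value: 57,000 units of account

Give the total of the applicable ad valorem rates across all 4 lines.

82%

Line A: passenger car → 12.2; battery-electric → 12.2.2; g.v.w. 1.8 t → 12.2.2.2. Scheduled 37%. Ferrule agreement on 12.1.2.1: 12.2.2.2 not covered; Ferrule agreement on 12.2: RVC ≥ 40% → 15% available; Ferrule agreement on 12.2.2.3: 12.2.2.2 not covered; preferential 15%. → 15%.
Line B: goods vehicle → 12.1; battery-electric → 12.1.2; g.v.w. 7 t → 12.1.2.2. Scheduled 19%. No special measure applies. → 19%.
Line C: passenger car → 12.2; battery-electric → 12.2.2; g.v.w. 18 t → 12.2.2.1. Scheduled 33%. Galveny agreement on 12.2.1: 12.2.2.1 not covered. → 33%.
Line D: passenger car → 12.2; petrol-engined → 12.2.1; g.v.w. 18 t → 12.2.1.3. Scheduled 34%. Ferrule agreement on 12.1.2.1: 12.2.1.3 not covered; Ferrule agreement on 12.2: RVC ≥ 40% → 15% available; Ferrule agreement on 12.2.2.3: 12.2.1.3 not covered; preferential 15%. → 15%.
Sum: 15% + 19% + 33% + 15% = 82%.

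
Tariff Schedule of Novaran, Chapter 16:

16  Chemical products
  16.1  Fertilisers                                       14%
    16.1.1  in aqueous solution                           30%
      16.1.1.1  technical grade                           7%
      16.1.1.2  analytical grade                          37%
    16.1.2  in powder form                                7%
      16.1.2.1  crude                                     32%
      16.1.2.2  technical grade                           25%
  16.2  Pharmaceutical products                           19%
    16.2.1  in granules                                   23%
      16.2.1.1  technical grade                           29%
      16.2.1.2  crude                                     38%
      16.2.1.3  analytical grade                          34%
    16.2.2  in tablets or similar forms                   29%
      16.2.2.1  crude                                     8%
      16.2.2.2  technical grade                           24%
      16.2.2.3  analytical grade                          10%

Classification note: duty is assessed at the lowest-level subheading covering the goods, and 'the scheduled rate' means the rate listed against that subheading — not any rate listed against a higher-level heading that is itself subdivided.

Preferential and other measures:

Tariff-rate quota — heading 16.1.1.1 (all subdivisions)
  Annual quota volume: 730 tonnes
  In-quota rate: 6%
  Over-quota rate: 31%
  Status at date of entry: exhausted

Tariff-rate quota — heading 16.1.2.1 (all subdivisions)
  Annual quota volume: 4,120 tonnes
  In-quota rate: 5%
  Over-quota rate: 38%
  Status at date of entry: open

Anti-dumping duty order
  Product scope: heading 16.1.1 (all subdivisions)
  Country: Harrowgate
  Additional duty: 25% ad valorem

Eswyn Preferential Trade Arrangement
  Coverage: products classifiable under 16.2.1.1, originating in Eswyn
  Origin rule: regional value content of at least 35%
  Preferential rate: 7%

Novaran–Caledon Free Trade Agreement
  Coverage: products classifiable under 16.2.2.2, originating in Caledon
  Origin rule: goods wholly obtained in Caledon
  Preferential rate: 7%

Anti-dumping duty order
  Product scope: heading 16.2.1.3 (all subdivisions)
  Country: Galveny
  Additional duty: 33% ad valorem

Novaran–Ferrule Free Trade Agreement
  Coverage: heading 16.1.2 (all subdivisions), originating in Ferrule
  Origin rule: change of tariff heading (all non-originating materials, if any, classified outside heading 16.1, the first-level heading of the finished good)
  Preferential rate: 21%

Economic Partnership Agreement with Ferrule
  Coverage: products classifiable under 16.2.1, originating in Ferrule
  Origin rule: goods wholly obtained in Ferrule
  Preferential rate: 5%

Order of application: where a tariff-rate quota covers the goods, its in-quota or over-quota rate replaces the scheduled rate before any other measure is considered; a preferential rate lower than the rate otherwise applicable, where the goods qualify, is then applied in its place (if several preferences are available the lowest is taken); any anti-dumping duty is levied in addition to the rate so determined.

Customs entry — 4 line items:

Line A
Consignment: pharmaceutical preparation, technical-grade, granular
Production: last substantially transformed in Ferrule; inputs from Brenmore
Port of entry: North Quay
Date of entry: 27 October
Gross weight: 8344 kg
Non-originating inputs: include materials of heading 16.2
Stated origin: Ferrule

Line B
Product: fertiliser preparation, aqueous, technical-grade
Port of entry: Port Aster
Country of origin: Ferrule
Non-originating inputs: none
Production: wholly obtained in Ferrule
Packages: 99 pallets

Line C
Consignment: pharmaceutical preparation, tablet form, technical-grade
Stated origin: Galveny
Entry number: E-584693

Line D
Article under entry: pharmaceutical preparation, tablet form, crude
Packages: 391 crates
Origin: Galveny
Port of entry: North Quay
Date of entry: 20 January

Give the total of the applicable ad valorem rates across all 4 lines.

Line A: pharmaceutical → 16.2; granular → 16.2.1; technical-grade → 16.2.1.1. Scheduled 29%. Ferrule agreement on 16.1.2: 16.2.1.1 not covered; Ferrule agreement on 16.2.1: not wholly obtained. → 29%.
Line B: fertiliser → 16.1; aqueous → 16.1.1; technical-grade → 16.1.1.1. Scheduled 7%. quota on 16.1.1.1 exhausted → over-quota 31%; Ferrule agreement on 16.1.2: 16.1.1.1 not covered; Ferrule agreement on 16.2.1: 16.1.1.1 not covered. → 31%.
Line C: pharmaceutical → 16.2; tablet form → 16.2.2; technical-grade → 16.2.2.2. Scheduled 24%. No special measure applies. → 24%.
Line D: pharmaceutical → 16.2; tablet form → 16.2.2; crude → 16.2.2.1. Scheduled 8%. No special measure applies. → 8%.
Sum: 29% + 31% + 24% + 8% = 92%.

92%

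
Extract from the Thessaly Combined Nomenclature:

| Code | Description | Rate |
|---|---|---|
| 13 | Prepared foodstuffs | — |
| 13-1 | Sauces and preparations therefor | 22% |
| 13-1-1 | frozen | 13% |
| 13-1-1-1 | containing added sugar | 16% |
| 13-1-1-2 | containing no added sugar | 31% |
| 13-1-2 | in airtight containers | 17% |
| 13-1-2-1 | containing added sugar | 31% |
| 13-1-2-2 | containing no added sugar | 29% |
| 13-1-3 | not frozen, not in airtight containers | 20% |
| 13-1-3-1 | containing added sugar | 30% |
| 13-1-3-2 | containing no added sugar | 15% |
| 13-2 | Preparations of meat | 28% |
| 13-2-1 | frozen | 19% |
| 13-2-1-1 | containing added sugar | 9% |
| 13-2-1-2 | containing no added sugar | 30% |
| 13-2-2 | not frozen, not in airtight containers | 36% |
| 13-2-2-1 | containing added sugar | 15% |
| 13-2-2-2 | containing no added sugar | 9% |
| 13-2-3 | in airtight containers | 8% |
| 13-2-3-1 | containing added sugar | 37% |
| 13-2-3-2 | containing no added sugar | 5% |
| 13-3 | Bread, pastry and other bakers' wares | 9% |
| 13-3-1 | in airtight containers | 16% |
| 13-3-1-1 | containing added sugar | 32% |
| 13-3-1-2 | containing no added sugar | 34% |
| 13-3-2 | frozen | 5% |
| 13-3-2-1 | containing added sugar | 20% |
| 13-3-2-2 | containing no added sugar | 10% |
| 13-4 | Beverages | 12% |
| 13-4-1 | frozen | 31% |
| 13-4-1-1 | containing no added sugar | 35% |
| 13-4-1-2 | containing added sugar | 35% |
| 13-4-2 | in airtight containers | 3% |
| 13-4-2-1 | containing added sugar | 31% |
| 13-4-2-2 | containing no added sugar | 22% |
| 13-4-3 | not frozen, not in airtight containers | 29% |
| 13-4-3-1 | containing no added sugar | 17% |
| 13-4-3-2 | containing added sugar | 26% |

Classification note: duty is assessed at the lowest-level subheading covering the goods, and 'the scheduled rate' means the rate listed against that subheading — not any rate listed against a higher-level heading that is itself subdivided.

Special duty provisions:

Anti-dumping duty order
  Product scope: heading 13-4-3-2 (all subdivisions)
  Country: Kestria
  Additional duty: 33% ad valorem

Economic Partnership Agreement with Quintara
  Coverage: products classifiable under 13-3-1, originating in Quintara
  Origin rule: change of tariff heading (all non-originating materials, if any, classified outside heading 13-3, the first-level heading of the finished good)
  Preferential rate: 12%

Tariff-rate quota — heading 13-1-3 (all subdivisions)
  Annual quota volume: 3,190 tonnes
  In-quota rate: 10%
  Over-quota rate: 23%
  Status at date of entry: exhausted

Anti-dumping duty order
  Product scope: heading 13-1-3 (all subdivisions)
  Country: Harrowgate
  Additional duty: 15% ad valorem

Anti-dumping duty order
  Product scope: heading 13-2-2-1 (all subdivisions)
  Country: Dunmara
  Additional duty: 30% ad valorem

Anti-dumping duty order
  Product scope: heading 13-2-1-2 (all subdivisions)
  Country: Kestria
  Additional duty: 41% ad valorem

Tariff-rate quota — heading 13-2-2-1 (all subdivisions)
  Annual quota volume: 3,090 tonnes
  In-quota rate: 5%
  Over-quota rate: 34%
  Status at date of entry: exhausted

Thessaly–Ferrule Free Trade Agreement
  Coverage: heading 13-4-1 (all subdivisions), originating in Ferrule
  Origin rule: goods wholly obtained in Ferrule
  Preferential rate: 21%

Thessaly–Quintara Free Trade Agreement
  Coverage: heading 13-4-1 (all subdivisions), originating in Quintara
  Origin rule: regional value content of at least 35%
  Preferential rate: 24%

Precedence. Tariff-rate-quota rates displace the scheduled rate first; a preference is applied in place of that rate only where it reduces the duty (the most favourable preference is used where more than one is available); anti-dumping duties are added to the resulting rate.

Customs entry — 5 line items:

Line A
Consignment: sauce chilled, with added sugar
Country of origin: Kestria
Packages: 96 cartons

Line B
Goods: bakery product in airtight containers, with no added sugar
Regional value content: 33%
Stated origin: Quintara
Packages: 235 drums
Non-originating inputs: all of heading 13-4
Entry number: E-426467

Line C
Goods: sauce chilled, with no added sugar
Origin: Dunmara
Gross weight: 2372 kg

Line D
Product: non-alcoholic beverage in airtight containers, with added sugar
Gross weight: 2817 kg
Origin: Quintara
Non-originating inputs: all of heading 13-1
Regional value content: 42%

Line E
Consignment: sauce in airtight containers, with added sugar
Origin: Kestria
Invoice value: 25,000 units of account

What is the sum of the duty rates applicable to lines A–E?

120%

Line A: sauce → 13-1; chilled → 13-1-3; with added sugar → 13-1-3-1. Scheduled 30%. quota on 13-1-3 exhausted → over-quota 23%. → 23%.
Line B: bakery product → 13-3; in airtight containers → 13-3-1; with no added sugar → 13-3-1-2. Scheduled 34%. Quintara agreement on 13-3-1: CTH met → 12% available; Quintara agreement on 13-4-1: 13-3-1-2 not covered; preferential 12%. → 12%.
Line C: sauce → 13-1; chilled → 13-1-3; with no added sugar → 13-1-3-2. Scheduled 15%. quota on 13-1-3 exhausted → over-quota 23%. → 23%.
Line D: non-alcoholic beverage → 13-4; in airtight containers → 13-4-2; with added sugar → 13-4-2-1. Scheduled 31%. Quintara agreement on 13-3-1: 13-4-2-1 not covered; Quintara agreement on 13-4-1: 13-4-2-1 not covered. → 31%.
Line E: sauce → 13-1; in airtight containers → 13-1-2; with added sugar → 13-1-2-1. Scheduled 31%. No special measure applies. → 31%.
Sum: 23% + 12% + 23% + 31% + 31% = 120%.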